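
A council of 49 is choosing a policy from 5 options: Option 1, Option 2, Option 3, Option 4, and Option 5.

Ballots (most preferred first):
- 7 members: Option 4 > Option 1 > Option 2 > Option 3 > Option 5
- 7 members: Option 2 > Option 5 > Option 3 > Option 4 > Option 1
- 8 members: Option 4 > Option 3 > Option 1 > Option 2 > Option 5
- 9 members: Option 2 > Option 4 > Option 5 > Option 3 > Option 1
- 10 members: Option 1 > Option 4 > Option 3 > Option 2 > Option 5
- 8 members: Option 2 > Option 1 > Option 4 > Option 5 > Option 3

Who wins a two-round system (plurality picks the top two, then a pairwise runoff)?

Round 1 first-place votes: Option 1 10, Option 2 24, Option 3 0, Option 4 15, Option 5 0. Option 2 and Option 4 advance.
Runoff: Option 2 is ranked above Option 4 on 24 ballots, Option 4 above Option 2 on 25.

Option 4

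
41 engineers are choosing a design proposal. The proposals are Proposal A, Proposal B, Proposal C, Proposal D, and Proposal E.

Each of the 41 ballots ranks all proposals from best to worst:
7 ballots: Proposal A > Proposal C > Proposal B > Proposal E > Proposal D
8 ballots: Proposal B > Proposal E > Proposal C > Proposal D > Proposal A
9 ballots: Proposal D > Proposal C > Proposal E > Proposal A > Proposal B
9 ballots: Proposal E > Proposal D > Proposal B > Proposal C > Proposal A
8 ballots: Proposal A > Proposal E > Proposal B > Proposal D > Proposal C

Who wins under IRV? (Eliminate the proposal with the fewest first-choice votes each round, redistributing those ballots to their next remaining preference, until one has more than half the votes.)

Proposal E

Round 1: Proposal A 15, Proposal B 8, Proposal C 0, Proposal D 9, Proposal E 9. Proposal C eliminated.
Round 2: Proposal A 15, Proposal B 8, Proposal D 9, Proposal E 9. Proposal B eliminated.
Round 3: Proposal A 15, Proposal D 9, Proposal E 17. Proposal D eliminated.
Round 4: Proposal A 15, Proposal E 26. Proposal E has a majority (≥21).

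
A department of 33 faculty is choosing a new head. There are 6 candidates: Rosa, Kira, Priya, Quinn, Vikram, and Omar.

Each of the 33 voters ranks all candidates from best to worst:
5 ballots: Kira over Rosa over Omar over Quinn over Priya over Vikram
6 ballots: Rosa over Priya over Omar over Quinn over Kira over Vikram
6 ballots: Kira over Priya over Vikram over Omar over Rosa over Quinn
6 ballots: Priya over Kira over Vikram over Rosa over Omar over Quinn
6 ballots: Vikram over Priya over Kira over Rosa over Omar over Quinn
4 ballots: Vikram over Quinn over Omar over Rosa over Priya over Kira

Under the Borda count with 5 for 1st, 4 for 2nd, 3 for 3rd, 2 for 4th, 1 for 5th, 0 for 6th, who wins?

Rosa: 5×4 + 6×5 + 6×1 + 6×2 + 6×2 + 4×2 = 88
Kira: 5×5 + 6×1 + 6×5 + 6×4 + 6×3 + 4×0 = 103
Priya: 5×1 + 6×4 + 6×4 + 6×5 + 6×4 + 4×1 = 111
Quinn: 5×2 + 6×2 + 6×0 + 6×0 + 6×0 + 4×4 = 38
Vikram: 5×0 + 6×0 + 6×3 + 6×3 + 6×5 + 4×5 = 86
Omar: 5×3 + 6×3 + 6×2 + 6×1 + 6×1 + 4×3 = 69

Priya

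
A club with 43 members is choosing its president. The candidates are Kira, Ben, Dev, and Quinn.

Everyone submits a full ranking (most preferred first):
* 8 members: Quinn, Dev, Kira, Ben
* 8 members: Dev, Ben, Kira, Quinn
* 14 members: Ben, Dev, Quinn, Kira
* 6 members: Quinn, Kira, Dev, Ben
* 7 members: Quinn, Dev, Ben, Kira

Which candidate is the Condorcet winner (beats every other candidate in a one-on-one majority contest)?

Dev vs Kira: 37–6
Dev vs Ben: 29–14
Dev vs Quinn: 22–21
Dev beats every other candidate.

Dev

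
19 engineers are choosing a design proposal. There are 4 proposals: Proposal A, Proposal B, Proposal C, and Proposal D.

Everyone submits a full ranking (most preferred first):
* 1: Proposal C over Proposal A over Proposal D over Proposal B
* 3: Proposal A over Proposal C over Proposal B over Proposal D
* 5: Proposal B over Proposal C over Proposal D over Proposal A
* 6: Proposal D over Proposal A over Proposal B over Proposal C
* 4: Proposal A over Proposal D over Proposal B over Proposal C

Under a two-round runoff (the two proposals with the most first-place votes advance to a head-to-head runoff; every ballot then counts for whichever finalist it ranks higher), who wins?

Proposal D

Round 1 first-place votes: Proposal A 7, Proposal B 5, Proposal C 1, Proposal D 6. Proposal A and Proposal D advance.
Runoff: Proposal A is ranked above Proposal D on 8 ballots, Proposal D above Proposal A on 11.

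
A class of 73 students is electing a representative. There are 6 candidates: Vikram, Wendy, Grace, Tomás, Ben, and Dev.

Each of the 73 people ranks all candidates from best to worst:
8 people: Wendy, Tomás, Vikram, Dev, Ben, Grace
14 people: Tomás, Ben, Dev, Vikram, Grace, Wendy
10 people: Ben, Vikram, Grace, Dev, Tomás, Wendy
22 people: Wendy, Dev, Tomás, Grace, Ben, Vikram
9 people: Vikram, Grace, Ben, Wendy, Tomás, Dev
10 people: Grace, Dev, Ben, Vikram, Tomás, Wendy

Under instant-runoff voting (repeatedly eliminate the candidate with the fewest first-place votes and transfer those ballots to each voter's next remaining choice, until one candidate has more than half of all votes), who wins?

Round 1: Vikram 9, Wendy 30, Grace 10, Tomás 14, Ben 10, Dev 0. Dev eliminated.
Round 2: Vikram 9, Wendy 30, Grace 10, Tomás 14, Ben 10. Vikram eliminated.
Round 3: Wendy 30, Grace 19, Tomás 14, Ben 10. Ben eliminated.
Round 4: Wendy 30, Grace 29, Tomás 14. Tomás eliminated.
Round 5: Wendy 30, Grace 43. Grace has a majority (≥37).

Grace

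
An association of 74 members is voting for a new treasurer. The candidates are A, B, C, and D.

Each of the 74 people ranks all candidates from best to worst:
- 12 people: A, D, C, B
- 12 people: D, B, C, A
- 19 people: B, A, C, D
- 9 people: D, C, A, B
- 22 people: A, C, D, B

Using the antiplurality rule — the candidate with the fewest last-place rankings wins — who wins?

C

Last-place votes: A 12, B 43, C 0, D 19.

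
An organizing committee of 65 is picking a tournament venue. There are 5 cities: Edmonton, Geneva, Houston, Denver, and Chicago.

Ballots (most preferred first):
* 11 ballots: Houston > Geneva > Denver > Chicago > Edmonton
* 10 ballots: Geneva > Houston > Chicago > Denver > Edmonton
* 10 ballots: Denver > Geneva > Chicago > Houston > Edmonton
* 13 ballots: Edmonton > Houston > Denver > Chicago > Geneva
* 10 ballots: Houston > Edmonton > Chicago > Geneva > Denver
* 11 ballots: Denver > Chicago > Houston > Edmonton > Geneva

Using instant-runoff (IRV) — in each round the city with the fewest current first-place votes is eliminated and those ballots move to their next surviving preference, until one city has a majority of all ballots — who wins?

Round 1: Edmonton 13, Geneva 10, Houston 21, Denver 21, Chicago 0. Chicago eliminated.
Round 2: Edmonton 13, Geneva 10, Houston 21, Denver 21. Geneva eliminated.
Round 3: Edmonton 13, Houston 31, Denver 21. Edmonton eliminated.
Round 4: Houston 44, Denver 21. Houston has a majority (≥33).

Houston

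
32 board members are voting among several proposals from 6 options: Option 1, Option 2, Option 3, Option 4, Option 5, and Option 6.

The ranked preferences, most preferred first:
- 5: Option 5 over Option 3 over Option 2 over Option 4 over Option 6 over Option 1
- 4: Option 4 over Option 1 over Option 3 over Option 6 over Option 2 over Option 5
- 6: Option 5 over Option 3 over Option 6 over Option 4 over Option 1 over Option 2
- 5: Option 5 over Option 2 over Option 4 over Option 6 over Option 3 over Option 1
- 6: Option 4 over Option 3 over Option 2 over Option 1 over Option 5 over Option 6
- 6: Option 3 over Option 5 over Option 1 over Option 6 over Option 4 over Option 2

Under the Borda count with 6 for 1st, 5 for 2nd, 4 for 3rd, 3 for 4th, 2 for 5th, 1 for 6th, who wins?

Option 3

Option 1: 5×1 + 4×5 + 6×2 + 5×1 + 6×3 + 6×4 = 84
Option 2: 5×4 + 4×2 + 6×1 + 5×5 + 6×4 + 6×1 = 89
Option 3: 5×5 + 4×4 + 6×5 + 5×2 + 6×5 + 6×6 = 147
Option 4: 5×3 + 4×6 + 6×3 + 5×4 + 6×6 + 6×2 = 125
Option 5: 5×6 + 4×1 + 6×6 + 5×6 + 6×2 + 6×5 = 142
Option 6: 5×2 + 4×3 + 6×4 + 5×3 + 6×1 + 6×3 = 85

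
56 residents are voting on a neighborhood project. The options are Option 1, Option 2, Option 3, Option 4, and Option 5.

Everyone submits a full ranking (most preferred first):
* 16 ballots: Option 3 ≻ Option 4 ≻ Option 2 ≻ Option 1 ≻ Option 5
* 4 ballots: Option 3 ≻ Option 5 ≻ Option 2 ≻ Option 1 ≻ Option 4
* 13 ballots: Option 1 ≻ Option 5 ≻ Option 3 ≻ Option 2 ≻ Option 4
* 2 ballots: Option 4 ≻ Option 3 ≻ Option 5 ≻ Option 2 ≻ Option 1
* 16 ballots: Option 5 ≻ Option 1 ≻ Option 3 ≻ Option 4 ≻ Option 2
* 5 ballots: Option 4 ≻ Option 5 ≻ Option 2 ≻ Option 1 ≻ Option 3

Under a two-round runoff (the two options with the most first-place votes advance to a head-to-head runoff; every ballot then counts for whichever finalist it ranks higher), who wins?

Option 5

Round 1 first-place votes: Option 1 13, Option 2 0, Option 3 20, Option 4 7, Option 5 16. Option 3 and Option 5 advance.
Runoff: Option 3 is ranked above Option 5 on 22 ballots, Option 5 above Option 3 on 34.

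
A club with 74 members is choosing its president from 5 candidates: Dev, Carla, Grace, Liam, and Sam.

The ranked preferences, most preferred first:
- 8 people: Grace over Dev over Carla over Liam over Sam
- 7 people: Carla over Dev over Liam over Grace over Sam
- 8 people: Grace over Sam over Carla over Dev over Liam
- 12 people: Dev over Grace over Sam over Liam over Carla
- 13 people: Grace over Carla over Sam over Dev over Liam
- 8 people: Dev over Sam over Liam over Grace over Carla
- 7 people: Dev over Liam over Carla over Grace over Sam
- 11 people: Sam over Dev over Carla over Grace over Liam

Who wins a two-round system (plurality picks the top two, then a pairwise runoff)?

Dev

Round 1 first-place votes: Dev 27, Carla 7, Grace 29, Liam 0, Sam 11. Grace and Dev advance.
Runoff: Grace is ranked above Dev on 29 ballots, Dev above Grace on 45.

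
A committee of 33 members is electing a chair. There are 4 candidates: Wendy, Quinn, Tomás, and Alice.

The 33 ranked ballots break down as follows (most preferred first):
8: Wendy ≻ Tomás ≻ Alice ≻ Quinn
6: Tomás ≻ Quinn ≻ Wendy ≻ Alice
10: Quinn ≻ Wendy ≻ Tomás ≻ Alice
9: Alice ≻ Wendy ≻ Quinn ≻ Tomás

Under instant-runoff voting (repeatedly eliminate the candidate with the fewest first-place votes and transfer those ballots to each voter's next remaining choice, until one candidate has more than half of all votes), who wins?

Alice

Round 1: Wendy 8, Quinn 10, Tomás 6, Alice 9. Tomás eliminated.
Round 2: Wendy 8, Quinn 16, Alice 9. Wendy eliminated.
Round 3: Quinn 16, Alice 17. Alice has a majority (≥17).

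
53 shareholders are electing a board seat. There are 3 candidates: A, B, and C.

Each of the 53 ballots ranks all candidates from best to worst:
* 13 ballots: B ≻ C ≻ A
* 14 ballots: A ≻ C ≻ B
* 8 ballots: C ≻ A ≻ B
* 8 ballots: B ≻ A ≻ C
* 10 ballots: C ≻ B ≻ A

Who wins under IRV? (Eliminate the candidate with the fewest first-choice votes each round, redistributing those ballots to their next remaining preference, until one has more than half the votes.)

C

Round 1: A 14, B 21, C 18. A eliminated.
Round 2: B 21, C 32. C has a majority (≥27).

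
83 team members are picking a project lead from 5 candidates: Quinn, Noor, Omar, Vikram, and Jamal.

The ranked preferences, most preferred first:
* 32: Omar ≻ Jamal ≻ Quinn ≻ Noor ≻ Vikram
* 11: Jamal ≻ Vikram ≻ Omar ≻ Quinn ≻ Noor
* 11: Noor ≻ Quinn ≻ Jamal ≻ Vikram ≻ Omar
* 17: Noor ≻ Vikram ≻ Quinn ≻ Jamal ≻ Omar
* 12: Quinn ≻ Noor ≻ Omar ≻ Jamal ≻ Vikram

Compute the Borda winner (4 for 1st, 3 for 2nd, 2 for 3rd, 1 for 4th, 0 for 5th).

Quinn: 32×2 + 11×1 + 11×3 + 17×2 + 12×4 = 190
Noor: 32×1 + 11×0 + 11×4 + 17×4 + 12×3 = 180
Omar: 32×4 + 11×2 + 11×0 + 17×0 + 12×2 = 174
Vikram: 32×0 + 11×3 + 11×1 + 17×3 + 12×0 = 95
Jamal: 32×3 + 11×4 + 11×2 + 17×1 + 12×1 = 191

Jamal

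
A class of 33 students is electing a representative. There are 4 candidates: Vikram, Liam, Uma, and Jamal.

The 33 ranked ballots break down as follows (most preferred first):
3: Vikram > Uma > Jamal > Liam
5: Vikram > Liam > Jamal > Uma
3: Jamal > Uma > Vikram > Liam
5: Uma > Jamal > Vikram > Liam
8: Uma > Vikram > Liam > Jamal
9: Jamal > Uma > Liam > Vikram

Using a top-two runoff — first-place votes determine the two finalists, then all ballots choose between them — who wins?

Round 1 first-place votes: Vikram 8, Liam 0, Uma 13, Jamal 12. Uma and Jamal advance.
Runoff: Uma is ranked above Jamal on 16 ballots, Jamal above Uma on 17.

Jamal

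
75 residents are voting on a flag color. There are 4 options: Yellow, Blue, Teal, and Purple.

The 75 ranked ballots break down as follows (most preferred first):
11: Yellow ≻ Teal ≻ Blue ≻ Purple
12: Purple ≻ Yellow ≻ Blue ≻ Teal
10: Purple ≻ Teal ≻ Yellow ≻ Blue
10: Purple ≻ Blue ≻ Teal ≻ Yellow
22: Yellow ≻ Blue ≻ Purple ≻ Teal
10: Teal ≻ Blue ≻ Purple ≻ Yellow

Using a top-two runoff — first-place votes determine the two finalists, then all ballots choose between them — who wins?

Purple

Round 1 first-place votes: Yellow 33, Blue 0, Teal 10, Purple 32. Yellow and Purple advance.
Runoff: Yellow is ranked above Purple on 33 ballots, Purple above Yellow on 42.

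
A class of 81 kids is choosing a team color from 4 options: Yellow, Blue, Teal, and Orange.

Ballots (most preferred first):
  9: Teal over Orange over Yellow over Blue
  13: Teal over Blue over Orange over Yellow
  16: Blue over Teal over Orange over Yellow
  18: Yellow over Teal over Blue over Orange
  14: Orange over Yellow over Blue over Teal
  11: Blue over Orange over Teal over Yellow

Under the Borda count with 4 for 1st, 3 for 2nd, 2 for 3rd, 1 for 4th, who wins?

Teal

Yellow: 9×2 + 13×1 + 16×1 + 18×4 + 14×3 + 11×1 = 172
Blue: 9×1 + 13×3 + 16×4 + 18×2 + 14×2 + 11×4 = 220
Teal: 9×4 + 13×4 + 16×3 + 18×3 + 14×1 + 11×2 = 226
Orange: 9×3 + 13×2 + 16×2 + 18×1 + 14×4 + 11×3 = 192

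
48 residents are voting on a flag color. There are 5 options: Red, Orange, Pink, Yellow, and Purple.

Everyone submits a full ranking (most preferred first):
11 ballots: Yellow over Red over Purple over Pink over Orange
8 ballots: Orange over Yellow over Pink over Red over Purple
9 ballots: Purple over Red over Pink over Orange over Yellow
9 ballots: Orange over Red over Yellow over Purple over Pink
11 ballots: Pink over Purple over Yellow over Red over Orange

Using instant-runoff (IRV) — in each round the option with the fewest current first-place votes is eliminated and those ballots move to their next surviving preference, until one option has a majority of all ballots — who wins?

Round 1: Red 0, Orange 17, Pink 11, Yellow 11, Purple 9. Red eliminated.
Round 2: Orange 17, Pink 11, Yellow 11, Purple 9. Purple eliminated.
Round 3: Orange 17, Pink 20, Yellow 11. Yellow eliminated.
Round 4: Orange 17, Pink 31. Pink has a majority (≥25).

Pink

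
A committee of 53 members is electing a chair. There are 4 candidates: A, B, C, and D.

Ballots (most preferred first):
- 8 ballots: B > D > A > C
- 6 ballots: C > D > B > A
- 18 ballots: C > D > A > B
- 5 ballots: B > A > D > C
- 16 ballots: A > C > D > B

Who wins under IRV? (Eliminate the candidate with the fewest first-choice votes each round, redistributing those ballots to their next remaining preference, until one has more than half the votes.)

Round 1: A 16, B 13, C 24, D 0. D eliminated.
Round 2: A 16, B 13, C 24. B eliminated.
Round 3: A 29, C 24. A has a majority (≥27).

A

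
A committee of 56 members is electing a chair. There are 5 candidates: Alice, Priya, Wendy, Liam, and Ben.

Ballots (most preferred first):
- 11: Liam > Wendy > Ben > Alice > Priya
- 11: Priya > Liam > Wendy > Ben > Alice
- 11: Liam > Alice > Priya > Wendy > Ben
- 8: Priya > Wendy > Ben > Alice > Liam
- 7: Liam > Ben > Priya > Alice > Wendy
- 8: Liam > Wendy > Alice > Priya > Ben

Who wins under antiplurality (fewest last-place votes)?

Wendy

Last-place votes: Alice 11, Priya 11, Wendy 7, Liam 8, Ben 19.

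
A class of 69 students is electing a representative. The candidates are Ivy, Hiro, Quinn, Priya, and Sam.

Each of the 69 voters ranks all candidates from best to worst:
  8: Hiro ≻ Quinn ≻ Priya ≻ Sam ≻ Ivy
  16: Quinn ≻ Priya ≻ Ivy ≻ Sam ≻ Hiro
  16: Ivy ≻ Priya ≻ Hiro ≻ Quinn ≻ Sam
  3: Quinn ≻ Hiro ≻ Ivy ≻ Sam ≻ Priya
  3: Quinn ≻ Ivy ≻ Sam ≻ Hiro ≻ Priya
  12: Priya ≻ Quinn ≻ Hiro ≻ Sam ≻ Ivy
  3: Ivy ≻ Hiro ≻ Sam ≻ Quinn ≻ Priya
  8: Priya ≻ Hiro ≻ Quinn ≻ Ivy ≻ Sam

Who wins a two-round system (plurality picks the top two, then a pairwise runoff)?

Round 1 first-place votes: Ivy 19, Hiro 8, Quinn 22, Priya 20, Sam 0. Quinn and Priya advance.
Runoff: Quinn is ranked above Priya on 33 ballots, Priya above Quinn on 36.

Priya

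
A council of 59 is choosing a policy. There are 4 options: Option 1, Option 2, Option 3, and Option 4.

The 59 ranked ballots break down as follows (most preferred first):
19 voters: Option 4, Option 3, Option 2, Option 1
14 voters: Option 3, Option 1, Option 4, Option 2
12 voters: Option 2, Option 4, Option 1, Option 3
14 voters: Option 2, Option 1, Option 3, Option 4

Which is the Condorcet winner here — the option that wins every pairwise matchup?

Option 4 vs Option 1: 31–28
Option 4 vs Option 2: 33–26
Option 4 vs Option 3: 31–28
Option 4 beats every other option.

Option 4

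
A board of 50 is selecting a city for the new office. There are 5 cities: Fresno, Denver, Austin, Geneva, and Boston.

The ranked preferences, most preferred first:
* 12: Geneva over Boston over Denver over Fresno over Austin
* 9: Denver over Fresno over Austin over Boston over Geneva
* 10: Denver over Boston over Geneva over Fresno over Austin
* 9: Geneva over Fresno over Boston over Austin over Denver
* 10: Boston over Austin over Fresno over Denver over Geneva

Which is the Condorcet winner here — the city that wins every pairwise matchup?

Boston vs Fresno: 32–18
Boston vs Denver: 31–19
Boston vs Austin: 41–9
Boston vs Geneva: 29–21
Boston beats every other city.

Boston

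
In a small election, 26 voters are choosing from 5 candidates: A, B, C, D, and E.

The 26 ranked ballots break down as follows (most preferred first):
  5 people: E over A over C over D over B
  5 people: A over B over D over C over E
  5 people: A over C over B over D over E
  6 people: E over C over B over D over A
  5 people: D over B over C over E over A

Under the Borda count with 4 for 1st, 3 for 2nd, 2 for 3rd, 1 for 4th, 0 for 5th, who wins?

C

A: 5×3 + 5×4 + 5×4 + 6×0 + 5×0 = 55
B: 5×0 + 5×3 + 5×2 + 6×2 + 5×3 = 52
C: 5×2 + 5×1 + 5×3 + 6×3 + 5×2 = 58
D: 5×1 + 5×2 + 5×1 + 6×1 + 5×4 = 46
E: 5×4 + 5×0 + 5×0 + 6×4 + 5×1 = 49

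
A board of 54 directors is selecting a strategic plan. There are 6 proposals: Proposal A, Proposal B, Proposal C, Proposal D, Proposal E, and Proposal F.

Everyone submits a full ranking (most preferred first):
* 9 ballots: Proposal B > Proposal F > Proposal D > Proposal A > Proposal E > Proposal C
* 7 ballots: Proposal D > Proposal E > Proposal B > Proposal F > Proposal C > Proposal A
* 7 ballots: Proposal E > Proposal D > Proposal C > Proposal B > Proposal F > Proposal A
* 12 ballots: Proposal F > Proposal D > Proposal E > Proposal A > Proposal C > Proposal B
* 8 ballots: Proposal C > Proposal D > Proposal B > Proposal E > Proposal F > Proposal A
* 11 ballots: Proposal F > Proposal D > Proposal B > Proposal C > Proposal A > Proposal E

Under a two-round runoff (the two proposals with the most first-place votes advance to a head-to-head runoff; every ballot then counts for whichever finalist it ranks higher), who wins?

Round 1 first-place votes: Proposal A 0, Proposal B 9, Proposal C 8, Proposal D 7, Proposal E 7, Proposal F 23. Proposal F and Proposal B advance.
Runoff: Proposal F is ranked above Proposal B on 23 ballots, Proposal B above Proposal F on 31.

Proposal B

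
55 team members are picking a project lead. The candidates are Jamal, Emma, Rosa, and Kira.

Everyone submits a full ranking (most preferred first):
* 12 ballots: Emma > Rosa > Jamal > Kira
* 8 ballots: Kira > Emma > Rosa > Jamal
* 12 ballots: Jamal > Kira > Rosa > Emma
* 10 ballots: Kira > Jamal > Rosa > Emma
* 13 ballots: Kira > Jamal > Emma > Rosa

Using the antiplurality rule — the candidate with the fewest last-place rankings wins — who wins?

Jamal

Last-place votes: Jamal 8, Emma 22, Rosa 13, Kira 12.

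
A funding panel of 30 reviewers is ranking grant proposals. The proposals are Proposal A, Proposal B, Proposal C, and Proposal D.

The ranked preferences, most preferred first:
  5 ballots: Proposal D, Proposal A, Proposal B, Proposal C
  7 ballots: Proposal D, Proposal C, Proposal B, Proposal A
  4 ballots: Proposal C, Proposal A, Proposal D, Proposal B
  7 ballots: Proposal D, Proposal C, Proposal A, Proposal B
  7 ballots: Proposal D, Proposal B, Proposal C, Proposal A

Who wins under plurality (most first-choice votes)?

Proposal D

First-place votes: Proposal A 0, Proposal B 0, Proposal C 4, Proposal D 26.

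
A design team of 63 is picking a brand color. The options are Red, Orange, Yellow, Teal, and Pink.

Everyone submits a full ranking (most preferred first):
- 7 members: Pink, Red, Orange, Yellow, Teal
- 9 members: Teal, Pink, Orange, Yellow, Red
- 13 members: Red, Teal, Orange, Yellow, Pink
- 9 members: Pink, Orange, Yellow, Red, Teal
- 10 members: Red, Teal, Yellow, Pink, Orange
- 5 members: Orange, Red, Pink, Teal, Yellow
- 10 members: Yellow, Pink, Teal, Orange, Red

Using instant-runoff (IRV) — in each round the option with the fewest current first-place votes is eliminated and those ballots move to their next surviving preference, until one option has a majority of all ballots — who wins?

Pink

Round 1: Red 23, Orange 5, Yellow 10, Teal 9, Pink 16. Orange eliminated.
Round 2: Red 28, Yellow 10, Teal 9, Pink 16. Teal eliminated.
Round 3: Red 28, Yellow 10, Pink 25. Yellow eliminated.
Round 4: Red 28, Pink 35. Pink has a majority (≥32).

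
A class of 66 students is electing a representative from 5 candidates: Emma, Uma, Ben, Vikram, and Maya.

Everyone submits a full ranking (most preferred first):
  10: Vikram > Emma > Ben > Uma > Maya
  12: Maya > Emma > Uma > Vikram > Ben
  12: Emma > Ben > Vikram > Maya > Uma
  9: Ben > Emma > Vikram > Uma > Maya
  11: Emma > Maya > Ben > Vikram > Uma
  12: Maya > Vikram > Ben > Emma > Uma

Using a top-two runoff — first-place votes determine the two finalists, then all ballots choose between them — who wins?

Emma

Round 1 first-place votes: Emma 23, Uma 0, Ben 9, Vikram 10, Maya 24. Maya and Emma advance.
Runoff: Maya is ranked above Emma on 24 ballots, Emma above Maya on 42.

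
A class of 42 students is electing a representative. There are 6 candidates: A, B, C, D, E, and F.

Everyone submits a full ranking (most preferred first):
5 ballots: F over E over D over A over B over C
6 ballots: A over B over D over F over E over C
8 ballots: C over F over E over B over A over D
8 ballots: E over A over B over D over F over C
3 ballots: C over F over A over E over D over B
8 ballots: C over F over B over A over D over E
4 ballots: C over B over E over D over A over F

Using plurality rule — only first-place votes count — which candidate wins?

C

First-place votes: A 6, B 0, C 23, D 0, E 8, F 5.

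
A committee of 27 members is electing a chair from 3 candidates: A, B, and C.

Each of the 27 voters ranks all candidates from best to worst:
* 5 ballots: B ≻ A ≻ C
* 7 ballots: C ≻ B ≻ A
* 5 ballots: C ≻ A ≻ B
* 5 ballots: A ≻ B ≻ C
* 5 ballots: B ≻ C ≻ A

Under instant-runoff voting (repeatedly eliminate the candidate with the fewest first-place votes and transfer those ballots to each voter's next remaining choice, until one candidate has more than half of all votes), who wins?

Round 1: A 5, B 10, C 12. A eliminated.
Round 2: B 15, C 12. B has a majority (≥14).

B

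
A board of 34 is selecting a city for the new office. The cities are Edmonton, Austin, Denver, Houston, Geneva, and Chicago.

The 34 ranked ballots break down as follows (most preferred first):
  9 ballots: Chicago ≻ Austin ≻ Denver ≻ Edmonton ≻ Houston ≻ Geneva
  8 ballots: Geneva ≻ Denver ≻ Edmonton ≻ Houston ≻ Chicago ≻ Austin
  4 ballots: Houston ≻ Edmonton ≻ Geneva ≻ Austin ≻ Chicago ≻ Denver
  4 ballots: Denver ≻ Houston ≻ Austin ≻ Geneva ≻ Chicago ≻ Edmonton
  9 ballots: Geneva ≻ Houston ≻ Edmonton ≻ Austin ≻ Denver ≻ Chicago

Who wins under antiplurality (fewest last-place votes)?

Last-place votes: Edmonton 4, Austin 8, Denver 4, Houston 0, Geneva 9, Chicago 9.

Houston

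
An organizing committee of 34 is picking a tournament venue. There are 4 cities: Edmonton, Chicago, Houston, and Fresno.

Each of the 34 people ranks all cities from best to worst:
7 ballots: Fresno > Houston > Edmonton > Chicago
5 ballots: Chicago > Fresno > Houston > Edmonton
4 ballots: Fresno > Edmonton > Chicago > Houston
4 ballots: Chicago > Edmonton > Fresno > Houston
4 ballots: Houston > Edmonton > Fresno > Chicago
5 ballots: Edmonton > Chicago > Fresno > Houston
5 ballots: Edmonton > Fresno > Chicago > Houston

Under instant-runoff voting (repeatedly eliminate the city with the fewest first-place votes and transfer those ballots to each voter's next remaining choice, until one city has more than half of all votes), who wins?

Edmonton

Round 1: Edmonton 10, Chicago 9, Houston 4, Fresno 11. Houston eliminated.
Round 2: Edmonton 14, Chicago 9, Fresno 11. Chicago eliminated.
Round 3: Edmonton 18, Fresno 16. Edmonton has a majority (≥18).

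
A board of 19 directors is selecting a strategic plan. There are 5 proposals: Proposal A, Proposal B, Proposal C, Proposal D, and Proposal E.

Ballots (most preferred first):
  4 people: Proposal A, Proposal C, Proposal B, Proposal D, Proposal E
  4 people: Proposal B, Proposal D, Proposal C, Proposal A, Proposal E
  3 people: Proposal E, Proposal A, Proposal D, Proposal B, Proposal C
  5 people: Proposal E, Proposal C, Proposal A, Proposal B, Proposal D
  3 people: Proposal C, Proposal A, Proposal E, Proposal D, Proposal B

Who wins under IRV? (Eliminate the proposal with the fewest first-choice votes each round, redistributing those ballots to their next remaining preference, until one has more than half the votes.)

Round 1: Proposal A 4, Proposal B 4, Proposal C 3, Proposal D 0, Proposal E 8. Proposal D eliminated.
Round 2: Proposal A 4, Proposal B 4, Proposal C 3, Proposal E 8. Proposal C eliminated.
Round 3: Proposal A 7, Proposal B 4, Proposal E 8. Proposal B eliminated.
Round 4: Proposal A 11, Proposal E 8. Proposal A has a majority (≥10).

Proposal A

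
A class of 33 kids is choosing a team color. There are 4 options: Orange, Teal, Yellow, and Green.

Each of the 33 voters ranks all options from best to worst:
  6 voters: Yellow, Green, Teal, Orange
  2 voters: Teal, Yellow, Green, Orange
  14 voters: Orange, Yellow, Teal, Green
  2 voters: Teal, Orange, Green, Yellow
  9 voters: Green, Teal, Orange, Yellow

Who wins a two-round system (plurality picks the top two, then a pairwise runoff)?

Round 1 first-place votes: Orange 14, Teal 4, Yellow 6, Green 9. Orange and Green advance.
Runoff: Orange is ranked above Green on 16 ballots, Green above Orange on 17.

Green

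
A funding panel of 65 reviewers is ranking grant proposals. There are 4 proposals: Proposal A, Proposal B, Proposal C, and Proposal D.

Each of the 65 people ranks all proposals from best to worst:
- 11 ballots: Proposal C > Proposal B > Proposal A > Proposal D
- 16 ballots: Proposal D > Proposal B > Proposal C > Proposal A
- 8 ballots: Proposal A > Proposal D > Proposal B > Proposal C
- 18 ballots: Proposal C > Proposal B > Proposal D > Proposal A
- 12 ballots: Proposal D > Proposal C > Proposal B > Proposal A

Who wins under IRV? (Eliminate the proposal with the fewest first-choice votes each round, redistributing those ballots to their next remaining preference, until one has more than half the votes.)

Proposal D

Round 1: Proposal A 8, Proposal B 0, Proposal C 29, Proposal D 28. Proposal B eliminated.
Round 2: Proposal A 8, Proposal C 29, Proposal D 28. Proposal A eliminated.
Round 3: Proposal C 29, Proposal D 36. Proposal D has a majority (≥33).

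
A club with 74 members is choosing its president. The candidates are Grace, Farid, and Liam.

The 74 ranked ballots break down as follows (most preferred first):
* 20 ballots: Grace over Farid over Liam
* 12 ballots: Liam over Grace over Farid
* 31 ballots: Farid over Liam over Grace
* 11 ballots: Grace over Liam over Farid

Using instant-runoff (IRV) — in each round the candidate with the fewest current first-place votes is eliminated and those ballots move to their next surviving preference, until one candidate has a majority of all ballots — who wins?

Round 1: Grace 31, Farid 31, Liam 12. Liam eliminated.
Round 2: Grace 43, Farid 31. Grace has a majority (≥38).

Grace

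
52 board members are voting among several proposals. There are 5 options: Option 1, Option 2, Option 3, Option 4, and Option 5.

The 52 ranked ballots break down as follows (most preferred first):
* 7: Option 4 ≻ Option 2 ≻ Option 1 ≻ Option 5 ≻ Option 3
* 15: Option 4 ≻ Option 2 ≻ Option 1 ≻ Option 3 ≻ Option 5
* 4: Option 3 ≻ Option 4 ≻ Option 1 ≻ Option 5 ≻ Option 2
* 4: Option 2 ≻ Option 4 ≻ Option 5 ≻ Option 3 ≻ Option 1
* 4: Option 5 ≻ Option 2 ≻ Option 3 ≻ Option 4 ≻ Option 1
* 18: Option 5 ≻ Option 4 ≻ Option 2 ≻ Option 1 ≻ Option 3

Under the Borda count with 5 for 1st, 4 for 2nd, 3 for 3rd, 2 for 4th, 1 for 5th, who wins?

Option 1: 7×3 + 15×3 + 4×3 + 4×1 + 4×1 + 18×2 = 122
Option 2: 7×4 + 15×4 + 4×1 + 4×5 + 4×4 + 18×3 = 182
Option 3: 7×1 + 15×2 + 4×5 + 4×2 + 4×3 + 18×1 = 95
Option 4: 7×5 + 15×5 + 4×4 + 4×4 + 4×2 + 18×4 = 222
Option 5: 7×2 + 15×1 + 4×2 + 4×3 + 4×5 + 18×5 = 159

Option 4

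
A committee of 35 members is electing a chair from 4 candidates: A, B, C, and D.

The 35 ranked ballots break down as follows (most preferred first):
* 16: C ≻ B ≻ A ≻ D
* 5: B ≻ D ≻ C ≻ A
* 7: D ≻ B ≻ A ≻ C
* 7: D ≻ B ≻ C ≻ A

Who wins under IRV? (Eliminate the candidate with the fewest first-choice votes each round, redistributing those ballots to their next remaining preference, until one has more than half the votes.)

D

Round 1: A 0, B 5, C 16, D 14. A eliminated.
Round 2: B 5, C 16, D 14. B eliminated.
Round 3: C 16, D 19. D has a majority (≥18).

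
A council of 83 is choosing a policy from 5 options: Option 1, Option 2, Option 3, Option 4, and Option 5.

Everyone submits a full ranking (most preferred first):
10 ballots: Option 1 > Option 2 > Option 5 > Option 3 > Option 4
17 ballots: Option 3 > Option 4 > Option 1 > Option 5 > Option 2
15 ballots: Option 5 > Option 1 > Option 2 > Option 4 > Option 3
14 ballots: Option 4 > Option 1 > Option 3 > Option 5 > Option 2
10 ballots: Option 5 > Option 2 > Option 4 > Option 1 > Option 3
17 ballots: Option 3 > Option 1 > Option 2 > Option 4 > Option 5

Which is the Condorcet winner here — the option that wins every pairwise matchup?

Option 1 vs Option 2: 73–10
Option 1 vs Option 3: 49–34
Option 1 vs Option 4: 42–41
Option 1 vs Option 5: 58–25
Option 1 beats every other option.

Option 1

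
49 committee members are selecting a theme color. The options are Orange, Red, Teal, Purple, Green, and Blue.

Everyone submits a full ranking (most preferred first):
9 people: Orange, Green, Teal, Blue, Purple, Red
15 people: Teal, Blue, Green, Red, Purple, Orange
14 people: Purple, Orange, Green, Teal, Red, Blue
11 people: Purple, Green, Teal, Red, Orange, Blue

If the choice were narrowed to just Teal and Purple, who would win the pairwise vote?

Purple

Teal is ranked above Purple on 24 ballots; Purple above Teal on 25.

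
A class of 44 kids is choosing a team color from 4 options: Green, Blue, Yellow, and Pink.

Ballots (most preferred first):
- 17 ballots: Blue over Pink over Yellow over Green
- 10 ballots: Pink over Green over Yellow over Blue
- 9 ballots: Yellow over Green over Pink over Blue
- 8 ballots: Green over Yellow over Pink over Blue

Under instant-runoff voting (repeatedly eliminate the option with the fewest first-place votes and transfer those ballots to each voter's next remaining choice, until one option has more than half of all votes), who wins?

Round 1: Green 8, Blue 17, Yellow 9, Pink 10. Green eliminated.
Round 2: Blue 17, Yellow 17, Pink 10. Pink eliminated.
Round 3: Blue 17, Yellow 27. Yellow has a majority (≥23).

Yellow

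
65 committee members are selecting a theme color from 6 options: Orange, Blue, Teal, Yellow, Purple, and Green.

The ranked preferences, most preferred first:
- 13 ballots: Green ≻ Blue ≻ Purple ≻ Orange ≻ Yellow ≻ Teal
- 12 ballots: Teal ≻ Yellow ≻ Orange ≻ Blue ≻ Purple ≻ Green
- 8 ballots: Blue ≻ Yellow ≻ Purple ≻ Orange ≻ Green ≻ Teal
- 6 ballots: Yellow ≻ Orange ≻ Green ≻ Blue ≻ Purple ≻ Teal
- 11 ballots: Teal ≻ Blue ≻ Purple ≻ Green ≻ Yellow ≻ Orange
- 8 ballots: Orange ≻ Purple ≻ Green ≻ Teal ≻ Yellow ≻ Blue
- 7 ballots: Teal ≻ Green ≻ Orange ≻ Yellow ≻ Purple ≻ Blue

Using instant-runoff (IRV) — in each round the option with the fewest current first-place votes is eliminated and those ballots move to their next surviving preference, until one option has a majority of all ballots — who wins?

Round 1: Orange 8, Blue 8, Teal 30, Yellow 6, Purple 0, Green 13. Purple eliminated.
Round 2: Orange 8, Blue 8, Teal 30, Yellow 6, Green 13. Yellow eliminated.
Round 3: Orange 14, Blue 8, Teal 30, Green 13. Blue eliminated.
Round 4: Orange 22, Teal 30, Green 13. Green eliminated.
Round 5: Orange 35, Teal 30. Orange has a majority (≥33).

Orange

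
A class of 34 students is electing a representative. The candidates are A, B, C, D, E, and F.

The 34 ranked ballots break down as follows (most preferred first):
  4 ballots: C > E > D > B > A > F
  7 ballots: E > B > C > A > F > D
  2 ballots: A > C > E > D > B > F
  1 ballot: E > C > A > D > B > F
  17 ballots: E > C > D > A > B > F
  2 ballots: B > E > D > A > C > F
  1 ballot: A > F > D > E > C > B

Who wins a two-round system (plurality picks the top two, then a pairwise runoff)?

E

Round 1 first-place votes: A 3, B 2, C 4, D 0, E 25, F 0. E and C advance.
Runoff: E is ranked above C on 28 ballots, C above E on 6.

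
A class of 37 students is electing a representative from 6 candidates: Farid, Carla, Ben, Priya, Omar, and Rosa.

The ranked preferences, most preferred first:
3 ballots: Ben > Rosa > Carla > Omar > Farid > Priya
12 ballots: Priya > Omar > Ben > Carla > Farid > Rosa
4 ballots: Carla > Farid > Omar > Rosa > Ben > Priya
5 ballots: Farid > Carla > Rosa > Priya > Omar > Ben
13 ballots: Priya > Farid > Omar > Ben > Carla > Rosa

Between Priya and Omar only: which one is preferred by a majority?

Priya is ranked above Omar on 30 ballots; Omar above Priya on 7.

Priya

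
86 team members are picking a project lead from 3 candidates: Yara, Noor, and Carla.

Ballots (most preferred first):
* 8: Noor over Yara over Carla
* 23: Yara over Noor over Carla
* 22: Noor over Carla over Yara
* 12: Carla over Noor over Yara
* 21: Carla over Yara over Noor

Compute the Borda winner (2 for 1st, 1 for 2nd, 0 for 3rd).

Noor

Yara: 8×1 + 23×2 + 22×0 + 12×0 + 21×1 = 75
Noor: 8×2 + 23×1 + 22×2 + 12×1 + 21×0 = 95
Carla: 8×0 + 23×0 + 22×1 + 12×2 + 21×2 = 88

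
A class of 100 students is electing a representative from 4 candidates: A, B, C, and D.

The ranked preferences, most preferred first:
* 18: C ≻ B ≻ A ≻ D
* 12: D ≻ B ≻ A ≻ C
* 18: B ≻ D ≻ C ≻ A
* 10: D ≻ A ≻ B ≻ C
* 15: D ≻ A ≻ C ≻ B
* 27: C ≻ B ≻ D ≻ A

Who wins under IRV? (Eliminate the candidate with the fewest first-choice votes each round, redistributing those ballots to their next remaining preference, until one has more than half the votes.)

D

Round 1: A 0, B 18, C 45, D 37. A eliminated.
Round 2: B 18, C 45, D 37. B eliminated.
Round 3: C 45, D 55. D has a majority (≥51).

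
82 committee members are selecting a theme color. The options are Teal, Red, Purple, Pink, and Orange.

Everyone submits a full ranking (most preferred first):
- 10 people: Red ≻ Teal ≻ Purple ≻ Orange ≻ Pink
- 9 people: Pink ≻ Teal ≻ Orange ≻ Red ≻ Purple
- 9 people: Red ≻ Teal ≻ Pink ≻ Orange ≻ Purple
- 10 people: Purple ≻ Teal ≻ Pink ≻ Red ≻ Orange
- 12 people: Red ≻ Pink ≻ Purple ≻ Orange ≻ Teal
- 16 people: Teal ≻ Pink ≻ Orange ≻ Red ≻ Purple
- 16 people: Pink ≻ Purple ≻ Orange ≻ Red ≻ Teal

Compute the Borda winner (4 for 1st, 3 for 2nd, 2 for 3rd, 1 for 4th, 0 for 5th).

Teal: 10×3 + 9×3 + 9×3 + 10×3 + 12×0 + 16×4 + 16×0 = 178
Red: 10×4 + 9×1 + 9×4 + 10×1 + 12×4 + 16×1 + 16×1 = 175
Purple: 10×2 + 9×0 + 9×0 + 10×4 + 12×2 + 16×0 + 16×3 = 132
Pink: 10×0 + 9×4 + 9×2 + 10×2 + 12×3 + 16×3 + 16×4 = 222
Orange: 10×1 + 9×2 + 9×1 + 10×0 + 12×1 + 16×2 + 16×2 = 113

Pink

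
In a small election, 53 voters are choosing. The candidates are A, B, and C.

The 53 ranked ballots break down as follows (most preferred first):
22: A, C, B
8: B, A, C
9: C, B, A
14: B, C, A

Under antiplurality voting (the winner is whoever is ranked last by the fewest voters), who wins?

Last-place votes: A 23, B 22, C 8.

C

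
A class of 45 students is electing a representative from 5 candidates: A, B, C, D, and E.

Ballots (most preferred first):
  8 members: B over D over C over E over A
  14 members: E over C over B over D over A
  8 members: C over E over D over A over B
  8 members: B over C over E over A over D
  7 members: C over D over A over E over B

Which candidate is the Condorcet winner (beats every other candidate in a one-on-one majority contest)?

C

C vs A: 45–0
C vs B: 29–16
C vs D: 37–8
C vs E: 31–14
C beats every other candidate.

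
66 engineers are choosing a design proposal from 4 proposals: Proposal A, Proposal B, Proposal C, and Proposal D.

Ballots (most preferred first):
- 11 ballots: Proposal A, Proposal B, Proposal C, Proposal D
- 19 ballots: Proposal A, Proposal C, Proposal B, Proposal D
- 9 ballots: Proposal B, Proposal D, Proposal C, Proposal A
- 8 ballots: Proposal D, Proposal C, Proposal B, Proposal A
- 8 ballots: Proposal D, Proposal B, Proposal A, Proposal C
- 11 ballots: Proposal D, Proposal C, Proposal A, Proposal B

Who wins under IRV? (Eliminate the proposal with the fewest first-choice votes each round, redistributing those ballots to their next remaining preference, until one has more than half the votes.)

Round 1: Proposal A 30, Proposal B 9, Proposal C 0, Proposal D 27. Proposal C eliminated.
Round 2: Proposal A 30, Proposal B 9, Proposal D 27. Proposal B eliminated.
Round 3: Proposal A 30, Proposal D 36. Proposal D has a majority (≥34).

Proposal D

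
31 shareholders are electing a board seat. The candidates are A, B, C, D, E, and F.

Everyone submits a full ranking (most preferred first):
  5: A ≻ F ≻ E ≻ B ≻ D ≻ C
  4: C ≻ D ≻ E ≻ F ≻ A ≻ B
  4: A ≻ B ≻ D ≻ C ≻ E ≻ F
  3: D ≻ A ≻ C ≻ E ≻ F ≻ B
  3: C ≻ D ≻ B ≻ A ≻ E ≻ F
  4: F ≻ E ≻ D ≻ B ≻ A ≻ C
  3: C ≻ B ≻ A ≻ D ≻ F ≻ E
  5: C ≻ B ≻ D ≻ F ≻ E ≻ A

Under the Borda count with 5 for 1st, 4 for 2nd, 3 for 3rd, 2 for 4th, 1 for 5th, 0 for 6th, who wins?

D

A: 5×5 + 4×1 + 4×5 + 3×4 + 3×2 + 4×1 + 3×3 + 5×0 = 80
B: 5×2 + 4×0 + 4×4 + 3×0 + 3×3 + 4×2 + 3×4 + 5×4 = 75
C: 5×0 + 4×5 + 4×2 + 3×3 + 3×5 + 4×0 + 3×5 + 5×5 = 92
D: 5×1 + 4×4 + 4×3 + 3×5 + 3×4 + 4×3 + 3×2 + 5×3 = 93
E: 5×3 + 4×3 + 4×1 + 3×2 + 3×1 + 4×4 + 3×0 + 5×1 = 61
F: 5×4 + 4×2 + 4×0 + 3×1 + 3×0 + 4×5 + 3×1 + 5×2 = 64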